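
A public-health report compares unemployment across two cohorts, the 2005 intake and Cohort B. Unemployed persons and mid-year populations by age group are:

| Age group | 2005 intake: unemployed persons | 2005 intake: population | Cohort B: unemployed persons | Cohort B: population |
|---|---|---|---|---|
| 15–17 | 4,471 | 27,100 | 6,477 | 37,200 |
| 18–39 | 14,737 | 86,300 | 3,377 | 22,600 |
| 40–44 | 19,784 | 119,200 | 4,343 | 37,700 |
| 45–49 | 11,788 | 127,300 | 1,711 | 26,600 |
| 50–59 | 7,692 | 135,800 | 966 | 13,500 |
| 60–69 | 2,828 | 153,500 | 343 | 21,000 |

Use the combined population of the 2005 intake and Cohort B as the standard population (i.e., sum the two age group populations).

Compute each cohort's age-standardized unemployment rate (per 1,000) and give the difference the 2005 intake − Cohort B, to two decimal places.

15.09

Age-specific rates per 1,000 for the 2005 intake: 164.982, 170.765, 165.973, 92.600, 56.642, 18.423.
For Cohort B: 174.113, 149.425, 115.199, 64.323, 71.556, 16.333.
Combined standard total = 807,800; weights = 0.0796, 0.1348, 0.1942, 0.1905, 0.1848, 0.2160.
The 2005 intake: 0.0796×164.982 + 0.1348×170.765 + 0.1942×165.973 + 0.1905×92.600 + 0.1848×56.642 + 0.2160×18.423 = 100.4809 per 1,000.
Cohort B: 0.0796×174.113 + 0.1348×149.425 + 0.1942×115.199 + 0.1905×64.323 + 0.1848×71.556 + 0.2160×16.333 = 85.3866 per 1,000.
Difference = 100.4809 − 85.3866 = 15.0943.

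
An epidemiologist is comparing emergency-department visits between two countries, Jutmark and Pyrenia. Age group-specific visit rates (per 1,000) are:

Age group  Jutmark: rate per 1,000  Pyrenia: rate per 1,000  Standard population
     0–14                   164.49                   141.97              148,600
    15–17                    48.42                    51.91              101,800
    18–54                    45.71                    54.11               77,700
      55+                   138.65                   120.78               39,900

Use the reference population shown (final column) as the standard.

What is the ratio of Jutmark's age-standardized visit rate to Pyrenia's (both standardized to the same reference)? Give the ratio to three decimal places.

1.086

Standard total = 368,000; weights = 0.4038, 0.2766, 0.2111, 0.1084.
Jutmark: 0.4038×164.49 + 0.2766×48.42 + 0.2111×45.71 + 0.1084×138.65 = 104.5005 per 1,000.
Pyrenia: 0.4038×141.97 + 0.2766×51.91 + 0.2111×54.11 + 0.1084×120.78 = 96.2083 per 1,000.
Ratio = 104.5005 ÷ 96.2083 = 1.08619.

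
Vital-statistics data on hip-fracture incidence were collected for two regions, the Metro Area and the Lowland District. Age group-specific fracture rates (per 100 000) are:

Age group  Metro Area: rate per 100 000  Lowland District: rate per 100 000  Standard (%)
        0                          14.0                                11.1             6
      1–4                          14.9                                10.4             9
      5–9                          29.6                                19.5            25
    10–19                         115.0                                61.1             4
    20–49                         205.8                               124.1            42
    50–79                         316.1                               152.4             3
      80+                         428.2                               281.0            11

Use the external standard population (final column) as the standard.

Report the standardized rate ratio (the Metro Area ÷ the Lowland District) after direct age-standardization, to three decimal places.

1.629

Standard weights: 0.06, 0.09, 0.25, 0.04, 0.42, 0.03, 0.11.
The Metro Area: 0.0600×14.0 + 0.0900×14.9 + 0.2500×29.6 + 0.0400×115.0 + 0.4200×205.8 + 0.0300×316.1 + 0.1100×428.2 = 157.2020 per 100 000.
The Lowland District: 0.0600×11.1 + 0.0900×10.4 + 0.2500×19.5 + 0.0400×61.1 + 0.4200×124.1 + 0.0300×152.4 + 0.1100×281.0 = 96.5250 per 100 000.
Ratio = 157.2020 ÷ 96.5250 = 1.62861.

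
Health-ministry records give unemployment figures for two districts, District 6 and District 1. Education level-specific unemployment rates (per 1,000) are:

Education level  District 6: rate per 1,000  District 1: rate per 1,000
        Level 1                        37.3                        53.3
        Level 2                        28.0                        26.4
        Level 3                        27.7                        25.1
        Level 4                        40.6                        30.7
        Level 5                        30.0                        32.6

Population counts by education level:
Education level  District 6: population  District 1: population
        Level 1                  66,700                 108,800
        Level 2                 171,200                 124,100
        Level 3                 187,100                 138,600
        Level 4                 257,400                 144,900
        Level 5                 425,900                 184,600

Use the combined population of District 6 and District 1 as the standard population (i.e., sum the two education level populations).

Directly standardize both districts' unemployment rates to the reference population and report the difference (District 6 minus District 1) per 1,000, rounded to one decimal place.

0.5

Combined standard total = 1,809,300; weights = 0.0970, 0.1632, 0.1800, 0.2224, 0.3374.
District 6: 0.0970×37.3 + 0.1632×28.0 + 0.1800×27.7 + 0.2224×40.6 + 0.3374×30.0 = 32.3246 per 1,000.
District 1: 0.0970×53.3 + 0.1632×26.4 + 0.1800×25.1 + 0.2224×30.7 + 0.3374×32.6 = 31.8234 per 1,000.
Difference = 32.3246 − 31.8234 = 0.5012.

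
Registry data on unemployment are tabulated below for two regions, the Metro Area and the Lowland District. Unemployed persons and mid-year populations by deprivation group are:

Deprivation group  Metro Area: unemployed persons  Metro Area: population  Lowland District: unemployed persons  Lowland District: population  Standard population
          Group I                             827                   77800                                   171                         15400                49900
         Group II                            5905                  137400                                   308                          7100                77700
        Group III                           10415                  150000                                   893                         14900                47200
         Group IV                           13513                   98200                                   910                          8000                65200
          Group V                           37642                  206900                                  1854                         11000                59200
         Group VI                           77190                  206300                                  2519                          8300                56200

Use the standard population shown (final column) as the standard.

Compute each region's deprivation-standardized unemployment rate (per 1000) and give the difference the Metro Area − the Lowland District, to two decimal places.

18.89

Deprivation-specific rates per 1000 for the Metro Area: 10.630, 42.977, 69.433, 137.607, 181.933, 374.164.
For the Lowland District: 11.104, 43.380, 59.933, 113.750, 168.545, 303.494.
Standard total = 355400; weights = 0.1404, 0.2186, 0.1328, 0.1835, 0.1666, 0.1581.
The Metro Area: 0.1404×10.630 + 0.2186×42.977 + 0.1328×69.433 + 0.1835×137.607 + 0.1666×181.933 + 0.1581×374.164 = 134.8267 per 1000.
The Lowland District: 0.1404×11.104 + 0.2186×43.380 + 0.1328×59.933 + 0.1835×113.750 + 0.1666×168.545 + 0.1581×303.494 = 115.9379 per 1000.
Difference = 134.8267 − 115.9379 = 18.8888.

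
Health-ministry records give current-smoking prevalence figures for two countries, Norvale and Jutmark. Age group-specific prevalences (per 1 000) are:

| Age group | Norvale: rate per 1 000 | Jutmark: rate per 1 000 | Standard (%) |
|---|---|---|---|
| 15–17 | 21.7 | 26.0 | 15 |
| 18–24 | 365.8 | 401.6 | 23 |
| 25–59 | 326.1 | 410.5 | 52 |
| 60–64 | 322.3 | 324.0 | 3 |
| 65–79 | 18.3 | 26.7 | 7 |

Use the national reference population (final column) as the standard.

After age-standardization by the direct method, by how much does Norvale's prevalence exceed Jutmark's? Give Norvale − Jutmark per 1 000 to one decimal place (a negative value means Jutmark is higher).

Standard weights: 0.15, 0.23, 0.52, 0.03, 0.07.
Norvale: 0.1500×21.7 + 0.2300×365.8 + 0.5200×326.1 + 0.0300×322.3 + 0.0700×18.3 = 267.9110 per 1 000.
Jutmark: 0.1500×26.0 + 0.2300×401.6 + 0.5200×410.5 + 0.0300×324.0 + 0.0700×26.7 = 321.3170 per 1 000.
Difference = 267.9110 − 321.3170 = -53.4060.

-53.4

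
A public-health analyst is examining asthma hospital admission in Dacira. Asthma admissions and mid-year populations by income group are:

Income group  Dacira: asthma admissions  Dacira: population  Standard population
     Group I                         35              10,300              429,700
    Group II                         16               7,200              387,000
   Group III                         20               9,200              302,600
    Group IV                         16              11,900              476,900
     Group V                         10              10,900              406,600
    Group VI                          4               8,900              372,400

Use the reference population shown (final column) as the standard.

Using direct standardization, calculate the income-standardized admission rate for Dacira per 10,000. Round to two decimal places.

17.51

Income-specific rates per 10,000 for Dacira: 33.98, 22.22, 21.74, 13.45, 9.17, 4.49.
Standard total = 2,375,200; weights = 0.1809, 0.1629, 0.1274, 0.2008, 0.1712, 0.1568.
Standardized rate: 0.1809×33.98 + 0.1629×22.22 + 0.1274×21.74 + 0.2008×13.45 + 0.1712×9.17 + 0.1568×4.49 = 17.5125 per 10,000.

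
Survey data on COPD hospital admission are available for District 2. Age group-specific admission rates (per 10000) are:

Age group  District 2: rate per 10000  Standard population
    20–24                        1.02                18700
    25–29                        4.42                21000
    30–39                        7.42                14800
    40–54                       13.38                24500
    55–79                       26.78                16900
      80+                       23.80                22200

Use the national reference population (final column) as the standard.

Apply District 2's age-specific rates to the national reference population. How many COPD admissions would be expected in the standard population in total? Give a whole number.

Expected COPD admissions = Σ (standard pop × age-specific rate ÷ 10000)
= 18700×1.02/10000 + 21000×4.42/10000 + 14800×7.42/10000 + 24500×13.38/10000 + 16900×26.78/10000 + 22200×23.80/10000
= 1.91 + 9.28 + 10.98 + 32.78 + 45.26 + 52.84 = 153.05.

153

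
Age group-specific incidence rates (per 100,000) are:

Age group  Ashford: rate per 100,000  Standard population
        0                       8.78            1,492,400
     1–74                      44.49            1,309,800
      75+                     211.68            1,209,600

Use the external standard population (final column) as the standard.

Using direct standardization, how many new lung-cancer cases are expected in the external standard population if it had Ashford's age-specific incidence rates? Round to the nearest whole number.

Expected new lung-cancer cases = Σ (standard pop × age-specific rate ÷ 100,000)
= 1,492,400×8.78/100,000 + 1,309,800×44.49/100,000 + 1,209,600×211.68/100,000
= 131.03 + 582.73 + 2560.48 = 3274.24.

3274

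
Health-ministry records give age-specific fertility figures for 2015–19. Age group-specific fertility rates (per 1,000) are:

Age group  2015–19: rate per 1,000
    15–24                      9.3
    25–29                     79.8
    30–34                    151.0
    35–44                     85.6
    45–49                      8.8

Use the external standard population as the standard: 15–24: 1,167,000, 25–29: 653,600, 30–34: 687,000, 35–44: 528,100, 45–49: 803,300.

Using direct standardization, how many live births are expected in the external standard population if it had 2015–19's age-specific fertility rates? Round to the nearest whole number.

Expected live births = Σ (standard pop × age-specific rate ÷ 1,000)
= 1,167,000×9.3/1,000 + 653,600×79.8/1,000 + 687,000×151.0/1,000 + 528,100×85.6/1,000 + 803,300×8.8/1,000
= 10853.10 + 52157.28 + 103737.00 + 45205.36 + 7069.04 = 219021.78.

219022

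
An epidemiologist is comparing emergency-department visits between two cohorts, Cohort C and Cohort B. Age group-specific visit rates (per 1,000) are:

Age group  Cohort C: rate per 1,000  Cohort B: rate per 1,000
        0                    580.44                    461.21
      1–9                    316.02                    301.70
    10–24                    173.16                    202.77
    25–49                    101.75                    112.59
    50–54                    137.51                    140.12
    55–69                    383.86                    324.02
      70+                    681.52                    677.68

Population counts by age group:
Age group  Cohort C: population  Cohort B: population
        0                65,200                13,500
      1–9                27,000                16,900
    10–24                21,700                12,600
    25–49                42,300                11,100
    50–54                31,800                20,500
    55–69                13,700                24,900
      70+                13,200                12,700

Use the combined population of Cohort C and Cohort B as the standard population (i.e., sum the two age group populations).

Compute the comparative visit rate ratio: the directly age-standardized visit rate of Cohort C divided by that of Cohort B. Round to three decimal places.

1.107

Combined standard total = 327,100; weights = 0.2406, 0.1342, 0.1049, 0.1633, 0.1599, 0.1180, 0.0792.
Cohort C: 0.2406×580.44 + 0.1342×316.02 + 0.1049×173.16 + 0.1633×101.75 + 0.1599×137.51 + 0.1180×383.86 + 0.0792×681.52 = 338.0828 per 1,000.
Cohort B: 0.2406×461.21 + 0.1342×301.70 + 0.1049×202.77 + 0.1633×112.59 + 0.1599×140.12 + 0.1180×324.02 + 0.0792×677.68 = 305.4006 per 1,000.
Ratio = 338.0828 ÷ 305.4006 = 1.10701.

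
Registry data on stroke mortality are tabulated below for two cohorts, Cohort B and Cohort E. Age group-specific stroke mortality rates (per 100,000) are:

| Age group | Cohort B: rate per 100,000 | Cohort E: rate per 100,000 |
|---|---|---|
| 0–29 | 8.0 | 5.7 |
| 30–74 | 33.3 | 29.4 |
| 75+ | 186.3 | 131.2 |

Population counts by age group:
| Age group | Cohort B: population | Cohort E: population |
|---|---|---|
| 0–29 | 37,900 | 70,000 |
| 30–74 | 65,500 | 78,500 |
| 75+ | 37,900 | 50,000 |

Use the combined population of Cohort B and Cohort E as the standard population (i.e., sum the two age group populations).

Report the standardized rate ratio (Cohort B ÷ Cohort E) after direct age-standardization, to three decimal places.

1.345

Combined standard total = 339,800; weights = 0.3175, 0.4238, 0.2587.
Cohort B: 0.3175×8.0 + 0.4238×33.3 + 0.2587×186.3 = 64.8445 per 100,000.
Cohort E: 0.3175×5.7 + 0.4238×29.4 + 0.2587×131.2 = 48.2081 per 100,000.
Ratio = 64.8445 ÷ 48.2081 = 1.34510.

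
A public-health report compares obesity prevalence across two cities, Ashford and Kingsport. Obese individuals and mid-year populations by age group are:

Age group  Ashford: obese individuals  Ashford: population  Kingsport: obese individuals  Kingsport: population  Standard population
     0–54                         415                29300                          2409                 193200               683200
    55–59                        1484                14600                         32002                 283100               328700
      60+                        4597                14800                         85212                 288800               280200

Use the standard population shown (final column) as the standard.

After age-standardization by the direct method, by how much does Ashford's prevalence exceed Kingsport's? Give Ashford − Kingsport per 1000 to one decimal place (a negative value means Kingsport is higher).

Age-specific rates per 1000 for Ashford: 14.164, 101.644, 310.608.
For Kingsport: 12.469, 113.041, 295.055.
Standard total = 1292100; weights = 0.5288, 0.2544, 0.2169.
Ashford: 0.5288×14.164 + 0.2544×101.644 + 0.2169×310.608 = 100.7038 per 1000.
Kingsport: 0.5288×12.469 + 0.2544×113.041 + 0.2169×295.055 = 99.3344 per 1000.
Difference = 100.7038 − 99.3344 = 1.3694.

1.4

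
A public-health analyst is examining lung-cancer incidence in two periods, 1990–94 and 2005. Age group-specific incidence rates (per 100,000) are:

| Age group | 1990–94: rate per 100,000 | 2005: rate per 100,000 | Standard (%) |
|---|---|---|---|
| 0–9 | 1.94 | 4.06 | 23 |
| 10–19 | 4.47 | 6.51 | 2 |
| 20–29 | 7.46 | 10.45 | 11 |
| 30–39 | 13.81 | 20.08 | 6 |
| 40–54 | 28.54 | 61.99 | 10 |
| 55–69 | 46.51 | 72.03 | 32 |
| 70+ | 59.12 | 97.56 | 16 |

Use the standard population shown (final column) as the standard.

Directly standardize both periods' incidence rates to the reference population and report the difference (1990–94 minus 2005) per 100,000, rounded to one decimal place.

Standard weights: 0.23, 0.02, 0.11, 0.06, 0.10, 0.32, 0.16.
1990–94: 0.2300×1.94 + 0.0200×4.47 + 0.1100×7.46 + 0.0600×13.81 + 0.1000×28.54 + 0.3200×46.51 + 0.1600×59.12 = 29.3812 per 100,000.
2005: 0.2300×4.06 + 0.0200×6.51 + 0.1100×10.45 + 0.0600×20.08 + 0.1000×61.99 + 0.3200×72.03 + 0.1600×97.56 = 48.2765 per 100,000.
Difference = 29.3812 − 48.2765 = -18.8953.

-18.9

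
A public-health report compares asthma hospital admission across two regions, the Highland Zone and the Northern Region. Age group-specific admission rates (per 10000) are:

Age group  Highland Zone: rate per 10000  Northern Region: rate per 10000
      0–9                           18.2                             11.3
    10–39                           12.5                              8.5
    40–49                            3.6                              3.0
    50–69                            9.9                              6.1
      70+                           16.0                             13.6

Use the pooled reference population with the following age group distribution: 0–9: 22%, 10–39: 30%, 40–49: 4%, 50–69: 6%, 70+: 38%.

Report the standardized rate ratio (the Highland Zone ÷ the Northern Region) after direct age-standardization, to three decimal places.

Standard weights: 0.22, 0.30, 0.04, 0.06, 0.38.
The Highland Zone: 0.2200×18.2 + 0.3000×12.5 + 0.0400×3.6 + 0.0600×9.9 + 0.3800×16.0 = 14.5720 per 10000.
The Northern Region: 0.2200×11.3 + 0.3000×8.5 + 0.0400×3.0 + 0.0600×6.1 + 0.3800×13.6 = 10.6900 per 10000.
Ratio = 14.5720 ÷ 10.6900 = 1.36314.

1.363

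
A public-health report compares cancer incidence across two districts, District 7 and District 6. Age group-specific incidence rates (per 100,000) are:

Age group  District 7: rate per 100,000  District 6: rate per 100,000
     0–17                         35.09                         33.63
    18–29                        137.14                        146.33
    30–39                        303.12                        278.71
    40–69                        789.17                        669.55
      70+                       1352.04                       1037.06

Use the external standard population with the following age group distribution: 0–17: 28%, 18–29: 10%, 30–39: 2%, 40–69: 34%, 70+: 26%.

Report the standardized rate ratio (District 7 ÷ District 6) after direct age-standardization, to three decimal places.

1.233

Standard weights: 0.28, 0.10, 0.02, 0.34, 0.26.
District 7: 0.2800×35.09 + 0.1000×137.14 + 0.0200×303.12 + 0.3400×789.17 + 0.2600×1352.04 = 649.4498 per 100,000.
District 6: 0.2800×33.63 + 0.1000×146.33 + 0.0200×278.71 + 0.3400×669.55 + 0.2600×1037.06 = 526.9062 per 100,000.
Ratio = 649.4498 ÷ 526.9062 = 1.23257.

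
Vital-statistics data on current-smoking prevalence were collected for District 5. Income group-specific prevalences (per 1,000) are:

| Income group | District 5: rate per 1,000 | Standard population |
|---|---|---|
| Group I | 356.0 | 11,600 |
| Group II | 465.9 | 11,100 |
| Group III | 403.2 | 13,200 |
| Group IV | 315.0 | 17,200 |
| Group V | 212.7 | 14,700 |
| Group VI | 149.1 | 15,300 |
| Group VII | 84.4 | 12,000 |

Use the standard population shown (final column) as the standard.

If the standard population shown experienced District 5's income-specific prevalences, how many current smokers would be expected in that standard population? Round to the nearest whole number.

Expected current smokers = Σ (standard pop × income-specific rate ÷ 1,000)
= 11,600×356.0/1,000 + 11,100×465.9/1,000 + 13,200×403.2/1,000 + 17,200×315.0/1,000 + 14,700×212.7/1,000 + 15,300×149.1/1,000 + 12,000×84.4/1,000
= 4129.60 + 5171.49 + 5322.24 + 5418.00 + 3126.69 + 2281.23 + 1012.80 = 26462.05.

26462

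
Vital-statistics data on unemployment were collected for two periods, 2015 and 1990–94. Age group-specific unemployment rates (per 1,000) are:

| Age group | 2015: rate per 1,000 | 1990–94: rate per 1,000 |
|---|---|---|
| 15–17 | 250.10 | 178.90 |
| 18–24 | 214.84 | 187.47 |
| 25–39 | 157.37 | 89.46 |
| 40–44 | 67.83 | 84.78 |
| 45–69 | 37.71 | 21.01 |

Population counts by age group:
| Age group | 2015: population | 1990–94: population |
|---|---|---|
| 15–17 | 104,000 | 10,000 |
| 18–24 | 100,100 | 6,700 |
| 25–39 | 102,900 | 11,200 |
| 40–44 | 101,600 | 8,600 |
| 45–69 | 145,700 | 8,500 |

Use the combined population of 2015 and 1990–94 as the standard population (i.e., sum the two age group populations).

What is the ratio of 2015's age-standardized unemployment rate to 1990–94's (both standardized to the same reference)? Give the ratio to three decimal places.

Combined standard total = 599,300; weights = 0.1902, 0.1782, 0.1904, 0.1839, 0.2573.
2015: 0.1902×250.10 + 0.1782×214.84 + 0.1904×157.37 + 0.1839×67.83 + 0.2573×37.71 = 137.9976 per 1,000.
1990–94: 0.1902×178.90 + 0.1782×187.47 + 0.1904×89.46 + 0.1839×84.78 + 0.2573×21.01 = 105.4668 per 1,000.
Ratio = 137.9976 ÷ 105.4668 = 1.30845.

1.308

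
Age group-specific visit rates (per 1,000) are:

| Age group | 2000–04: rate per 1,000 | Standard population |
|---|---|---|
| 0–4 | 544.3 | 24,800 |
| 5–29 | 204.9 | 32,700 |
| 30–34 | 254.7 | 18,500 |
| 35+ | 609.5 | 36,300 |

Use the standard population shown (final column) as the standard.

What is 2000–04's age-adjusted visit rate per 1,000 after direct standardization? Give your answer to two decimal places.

Standard total = 112,300; weights = 0.2208, 0.2912, 0.1647, 0.3232.
Standardized rate: 0.2208×544.3 + 0.2912×204.9 + 0.1647×254.7 + 0.3232×609.5 = 418.8394 per 1,000.

418.84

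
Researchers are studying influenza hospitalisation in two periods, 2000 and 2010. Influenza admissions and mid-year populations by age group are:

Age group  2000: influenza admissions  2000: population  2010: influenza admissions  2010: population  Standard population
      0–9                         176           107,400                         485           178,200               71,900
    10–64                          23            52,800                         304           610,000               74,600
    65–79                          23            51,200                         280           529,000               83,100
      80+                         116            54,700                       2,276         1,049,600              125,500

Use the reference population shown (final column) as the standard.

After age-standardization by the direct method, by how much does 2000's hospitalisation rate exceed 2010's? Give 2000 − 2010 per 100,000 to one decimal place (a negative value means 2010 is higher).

-26.8

Age-specific rates per 100,000 for 2000: 163.87, 43.56, 44.92, 212.07.
For 2010: 272.17, 49.84, 52.93, 216.84.
Standard total = 355,100; weights = 0.2025, 0.2101, 0.2340, 0.3534.
2000: 0.2025×163.87 + 0.2101×43.56 + 0.2340×44.92 + 0.3534×212.07 = 127.7933 per 100,000.
2010: 0.2025×272.17 + 0.2101×49.84 + 0.2340×52.93 + 0.3534×216.84 = 154.6015 per 100,000.
Difference = 127.7933 − 154.6015 = -26.8082.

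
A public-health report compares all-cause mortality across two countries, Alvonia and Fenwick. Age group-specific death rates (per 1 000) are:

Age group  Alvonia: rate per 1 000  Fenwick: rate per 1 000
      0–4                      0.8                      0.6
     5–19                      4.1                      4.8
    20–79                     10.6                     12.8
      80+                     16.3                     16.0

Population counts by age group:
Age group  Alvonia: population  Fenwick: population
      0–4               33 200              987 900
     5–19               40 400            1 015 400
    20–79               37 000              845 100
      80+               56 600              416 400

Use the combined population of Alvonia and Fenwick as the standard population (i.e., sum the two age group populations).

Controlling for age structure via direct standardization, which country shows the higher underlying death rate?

Fenwick

Combined standard total = 3 432 000; weights = 0.2975, 0.3076, 0.2570, 0.1378.
Alvonia: 0.2975×0.8 + 0.3076×4.1 + 0.2570×10.6 + 0.1378×16.3 = 6.4702 per 1 000.
Fenwick: 0.2975×0.6 + 0.3076×4.8 + 0.2570×12.8 + 0.1378×16.0 = 7.1502 per 1 000.
The crude rates (9.01 vs 7.03) would put Alvonia higher, but that reflects its age composition; once standardized to a common age structure, Fenwick has the higher underlying rate.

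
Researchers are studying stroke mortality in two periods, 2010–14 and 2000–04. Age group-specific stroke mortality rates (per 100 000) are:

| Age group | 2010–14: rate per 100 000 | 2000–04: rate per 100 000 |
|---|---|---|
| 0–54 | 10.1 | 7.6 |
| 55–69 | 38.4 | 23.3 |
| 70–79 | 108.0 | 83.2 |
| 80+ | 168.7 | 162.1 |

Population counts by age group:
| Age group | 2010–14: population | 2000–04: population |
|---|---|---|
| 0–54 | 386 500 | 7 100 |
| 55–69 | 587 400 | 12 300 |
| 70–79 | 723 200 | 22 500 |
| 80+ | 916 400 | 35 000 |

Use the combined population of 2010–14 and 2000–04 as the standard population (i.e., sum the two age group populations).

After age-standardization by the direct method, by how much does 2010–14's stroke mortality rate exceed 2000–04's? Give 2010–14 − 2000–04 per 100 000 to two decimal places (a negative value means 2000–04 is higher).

Combined standard total = 2 690 400; weights = 0.1463, 0.2229, 0.2772, 0.3536.
2010–14: 0.1463×10.1 + 0.2229×38.4 + 0.2772×108.0 + 0.3536×168.7 = 99.6285 per 100 000.
2000–04: 0.1463×7.6 + 0.2229×23.3 + 0.2772×83.2 + 0.3536×162.1 = 86.6892 per 100 000.
Difference = 99.6285 − 86.6892 = 12.9394.

12.94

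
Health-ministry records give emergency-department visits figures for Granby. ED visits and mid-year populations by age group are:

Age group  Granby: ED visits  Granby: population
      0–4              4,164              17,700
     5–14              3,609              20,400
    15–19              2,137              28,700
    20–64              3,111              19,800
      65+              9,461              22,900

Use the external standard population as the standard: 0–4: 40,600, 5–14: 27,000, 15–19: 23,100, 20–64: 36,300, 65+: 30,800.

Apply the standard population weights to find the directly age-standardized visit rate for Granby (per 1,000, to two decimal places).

Age-specific rates per 1,000 for Granby: 235.254, 176.912, 74.460, 157.121, 413.144.
Standard total = 157,800; weights = 0.2573, 0.1711, 0.1464, 0.2300, 0.1952.
Standardized rate: 0.2573×235.254 + 0.1711×176.912 + 0.1464×74.460 + 0.2300×157.121 + 0.1952×413.144 = 218.4810 per 1,000.

218.48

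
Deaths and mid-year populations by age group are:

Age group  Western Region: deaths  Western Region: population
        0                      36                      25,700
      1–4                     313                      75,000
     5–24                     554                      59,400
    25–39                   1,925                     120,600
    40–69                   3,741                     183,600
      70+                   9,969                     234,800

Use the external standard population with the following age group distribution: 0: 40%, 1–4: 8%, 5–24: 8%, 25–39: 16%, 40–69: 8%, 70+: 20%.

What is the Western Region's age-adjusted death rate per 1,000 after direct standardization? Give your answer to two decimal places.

Age-specific rates per 1,000 for the Western Region: 1.401, 4.173, 9.327, 15.962, 20.376, 42.457.
Standard weights: 0.40, 0.08, 0.08, 0.16, 0.08, 0.20.
Standardized rate: 0.4000×1.401 + 0.0800×4.173 + 0.0800×9.327 + 0.1600×15.962 + 0.0800×20.376 + 0.2000×42.457 = 14.3158 per 1,000.

14.32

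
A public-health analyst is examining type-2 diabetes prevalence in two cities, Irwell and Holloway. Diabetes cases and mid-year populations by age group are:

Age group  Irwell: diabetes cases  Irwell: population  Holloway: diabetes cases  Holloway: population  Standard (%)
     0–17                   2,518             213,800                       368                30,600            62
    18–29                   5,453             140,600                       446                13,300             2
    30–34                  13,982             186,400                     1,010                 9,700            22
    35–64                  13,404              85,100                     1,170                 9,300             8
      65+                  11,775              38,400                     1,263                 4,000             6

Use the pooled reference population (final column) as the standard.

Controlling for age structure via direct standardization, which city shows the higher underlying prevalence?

Holloway

Age-specific rates per 1,000 for Irwell: 11.777, 38.784, 75.011, 157.509, 306.641.
For Holloway: 12.026, 33.534, 104.124, 125.806, 315.750.
Standard weights: 0.62, 0.02, 0.22, 0.08, 0.06.
Irwell: 0.6200×11.777 + 0.0200×38.784 + 0.2200×75.011 + 0.0800×157.509 + 0.0600×306.641 = 55.5791 per 1,000.
Holloway: 0.6200×12.026 + 0.0200×33.534 + 0.2200×104.124 + 0.0800×125.806 + 0.0600×315.750 = 60.0436 per 1,000.
The crude rates (70.95 vs 63.63) would put Irwell higher, but that reflects its age composition; once standardized to a common age structure, Holloway has the higher underlying rate.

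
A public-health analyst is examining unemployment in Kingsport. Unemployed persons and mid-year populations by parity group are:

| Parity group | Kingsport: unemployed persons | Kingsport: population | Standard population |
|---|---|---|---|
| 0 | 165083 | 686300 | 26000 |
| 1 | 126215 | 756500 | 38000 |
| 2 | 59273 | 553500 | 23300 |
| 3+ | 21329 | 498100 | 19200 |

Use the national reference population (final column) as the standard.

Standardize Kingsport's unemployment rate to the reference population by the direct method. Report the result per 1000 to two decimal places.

Parity-specific rates per 1000 for Kingsport: 240.541, 166.841, 107.088, 42.821.
Standard total = 106500; weights = 0.2441, 0.3568, 0.2188, 0.1803.
Standardized rate: 0.2441×240.541 + 0.3568×166.841 + 0.2188×107.088 + 0.1803×42.821 = 149.4019 per 1000.

149.40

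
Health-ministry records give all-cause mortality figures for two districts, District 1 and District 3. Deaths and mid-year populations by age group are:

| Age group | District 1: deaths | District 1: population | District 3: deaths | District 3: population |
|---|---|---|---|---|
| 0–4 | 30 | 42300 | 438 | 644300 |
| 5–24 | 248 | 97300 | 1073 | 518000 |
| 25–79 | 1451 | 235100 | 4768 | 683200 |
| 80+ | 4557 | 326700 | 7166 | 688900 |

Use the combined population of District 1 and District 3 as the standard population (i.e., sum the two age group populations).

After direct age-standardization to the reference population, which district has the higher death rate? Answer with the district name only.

District 1

Age-specific rates per 100000 for District 1: 70.92, 254.88, 617.18, 1394.86.
For District 3: 67.98, 207.14, 697.89, 1040.21.
Combined standard total = 3235800; weights = 0.2122, 0.1902, 0.2838, 0.3139.
District 1: 0.2122×70.92 + 0.1902×254.88 + 0.2838×617.18 + 0.3139×1394.86 = 676.4638 per 100000.
District 3: 0.2122×67.98 + 0.1902×207.14 + 0.2838×697.89 + 0.3139×1040.21 = 578.3551 per 100000.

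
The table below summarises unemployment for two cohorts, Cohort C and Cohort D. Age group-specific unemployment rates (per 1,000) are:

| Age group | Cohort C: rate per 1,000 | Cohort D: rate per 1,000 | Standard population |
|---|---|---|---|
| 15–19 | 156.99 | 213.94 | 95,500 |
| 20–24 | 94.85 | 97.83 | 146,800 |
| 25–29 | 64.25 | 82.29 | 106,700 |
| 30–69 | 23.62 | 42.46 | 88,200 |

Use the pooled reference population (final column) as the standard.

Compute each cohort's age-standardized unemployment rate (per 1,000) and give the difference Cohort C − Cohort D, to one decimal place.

Standard total = 437,200; weights = 0.2184, 0.3358, 0.2441, 0.2017.
Cohort C: 0.2184×156.99 + 0.3358×94.85 + 0.2441×64.25 + 0.2017×23.62 = 86.5857 per 1,000.
Cohort D: 0.2184×213.94 + 0.3358×97.83 + 0.2441×82.29 + 0.2017×42.46 = 108.2297 per 1,000.
Difference = 86.5857 − 108.2297 = -21.6440.

-21.6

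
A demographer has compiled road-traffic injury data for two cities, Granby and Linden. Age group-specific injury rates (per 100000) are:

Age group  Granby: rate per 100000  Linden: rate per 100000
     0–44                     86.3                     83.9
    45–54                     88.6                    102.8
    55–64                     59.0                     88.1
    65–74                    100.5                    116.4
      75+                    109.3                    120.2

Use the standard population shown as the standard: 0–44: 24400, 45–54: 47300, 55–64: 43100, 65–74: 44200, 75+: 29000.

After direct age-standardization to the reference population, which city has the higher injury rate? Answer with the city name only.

Linden

Standard total = 188000; weights = 0.1298, 0.2516, 0.2293, 0.2351, 0.1543.
Granby: 0.1298×86.3 + 0.2516×88.6 + 0.2293×59.0 + 0.2351×100.5 + 0.1543×109.3 = 87.5064 per 100000.
Linden: 0.1298×83.9 + 0.2516×102.8 + 0.2293×88.1 + 0.2351×116.4 + 0.1543×120.2 = 102.8585 per 100000.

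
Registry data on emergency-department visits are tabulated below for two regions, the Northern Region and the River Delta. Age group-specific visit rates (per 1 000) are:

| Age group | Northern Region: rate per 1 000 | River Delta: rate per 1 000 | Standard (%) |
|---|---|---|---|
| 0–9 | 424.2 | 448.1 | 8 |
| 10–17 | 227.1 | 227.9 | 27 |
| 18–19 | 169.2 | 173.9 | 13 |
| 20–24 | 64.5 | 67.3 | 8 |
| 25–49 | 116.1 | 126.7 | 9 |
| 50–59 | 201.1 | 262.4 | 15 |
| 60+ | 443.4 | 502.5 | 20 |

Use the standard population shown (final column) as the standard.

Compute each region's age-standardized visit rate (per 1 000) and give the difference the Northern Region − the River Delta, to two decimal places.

-24.93

Standard weights: 0.08, 0.27, 0.13, 0.08, 0.09, 0.15, 0.20.
The Northern Region: 0.0800×424.2 + 0.2700×227.1 + 0.1300×169.2 + 0.0800×64.5 + 0.0900×116.1 + 0.1500×201.1 + 0.2000×443.4 = 251.7030 per 1 000.
The River Delta: 0.0800×448.1 + 0.2700×227.9 + 0.1300×173.9 + 0.0800×67.3 + 0.0900×126.7 + 0.1500×262.4 + 0.2000×502.5 = 276.6350 per 1 000.
Difference = 251.7030 − 276.6350 = -24.9320.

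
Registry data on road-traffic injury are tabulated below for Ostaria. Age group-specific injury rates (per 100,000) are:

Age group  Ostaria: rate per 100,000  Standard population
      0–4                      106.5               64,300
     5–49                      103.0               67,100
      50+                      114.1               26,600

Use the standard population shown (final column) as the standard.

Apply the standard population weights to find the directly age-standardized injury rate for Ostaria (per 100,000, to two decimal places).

106.29

Standard total = 158,000; weights = 0.4070, 0.4247, 0.1684.
Standardized rate: 0.4070×106.5 + 0.4247×103.0 + 0.1684×114.1 = 106.2931 per 100,000.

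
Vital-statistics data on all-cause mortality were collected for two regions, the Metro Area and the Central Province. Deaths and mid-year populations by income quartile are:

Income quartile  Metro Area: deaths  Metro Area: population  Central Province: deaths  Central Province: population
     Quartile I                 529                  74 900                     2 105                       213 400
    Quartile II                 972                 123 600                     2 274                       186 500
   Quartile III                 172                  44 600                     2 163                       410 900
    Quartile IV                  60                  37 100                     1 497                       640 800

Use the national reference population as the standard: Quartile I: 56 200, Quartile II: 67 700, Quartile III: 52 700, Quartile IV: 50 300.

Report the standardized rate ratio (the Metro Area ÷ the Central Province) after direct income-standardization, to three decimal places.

0.684

Income-specific rates per 1 000 for the Metro Area: 7.063, 7.864, 3.857, 1.617.
For the Central Province: 9.864, 12.193, 5.264, 2.336.
Standard total = 226 900; weights = 0.2477, 0.2984, 0.2323, 0.2217.
The Metro Area: 0.2477×7.063 + 0.2984×7.864 + 0.2323×3.857 + 0.2217×1.617 = 5.3500 per 1 000.
The Central Province: 0.2477×9.864 + 0.2984×12.193 + 0.2323×5.264 + 0.2217×2.336 = 7.8217 per 1 000.
Ratio = 5.3500 ÷ 7.8217 = 0.68399.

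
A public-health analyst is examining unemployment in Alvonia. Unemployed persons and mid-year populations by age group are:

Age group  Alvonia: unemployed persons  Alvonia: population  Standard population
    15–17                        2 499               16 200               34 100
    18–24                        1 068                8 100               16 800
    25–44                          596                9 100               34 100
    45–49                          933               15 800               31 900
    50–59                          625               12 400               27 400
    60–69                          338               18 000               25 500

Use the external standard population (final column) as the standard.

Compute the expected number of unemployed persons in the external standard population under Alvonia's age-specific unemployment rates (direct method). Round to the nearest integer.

13452

Age-specific rates per 1 000 for Alvonia: 154.259, 131.852, 65.495, 59.051, 50.403, 18.778.
Expected unemployed persons = Σ (standard pop × age-specific rate ÷ 1 000)
= 34 100×154.259/1 000 + 16 800×131.852/1 000 + 34 100×65.495/1 000 + 31 900×59.051/1 000 + 27 400×50.403/1 000 + 25 500×18.778/1 000
= 5260.24 + 2215.11 + 2233.36 + 1883.72 + 1381.05 + 478.83 = 13452.31.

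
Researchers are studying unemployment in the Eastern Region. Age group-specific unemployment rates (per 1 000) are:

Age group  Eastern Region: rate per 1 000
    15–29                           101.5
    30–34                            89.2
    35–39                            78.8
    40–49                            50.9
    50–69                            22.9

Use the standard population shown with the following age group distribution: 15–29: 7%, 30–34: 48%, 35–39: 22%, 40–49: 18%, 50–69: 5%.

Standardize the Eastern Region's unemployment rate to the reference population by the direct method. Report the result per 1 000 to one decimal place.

Standard weights: 0.07, 0.48, 0.22, 0.18, 0.05.
Standardized rate: 0.0700×101.5 + 0.4800×89.2 + 0.2200×78.8 + 0.1800×50.9 + 0.0500×22.9 = 77.5640 per 1 000.

77.6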